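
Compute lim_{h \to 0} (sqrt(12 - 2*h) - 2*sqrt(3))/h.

Substitution gives 0/0. Multiply numerator and denominator by the conjugate √(12 - 2h) + √12.
The numerator becomes (12 - 2h) − 12 = -2h, so the expression simplifies to -2/(√(12 - 2h) + √12).
Letting h → 0 gives -2/(2√12) = -√(3)/6.

-√(3)/6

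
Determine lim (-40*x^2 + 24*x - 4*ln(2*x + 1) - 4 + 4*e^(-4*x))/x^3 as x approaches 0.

-160/3

Substitution gives 0/0; apply L'Hôpital's rule 3 times.
After differentiating numerator and denominator 3 times the quotient is (-256*e^(-4*x) - 64/(2*x + 1)^3)/(6); at x = 0 this is -160/3.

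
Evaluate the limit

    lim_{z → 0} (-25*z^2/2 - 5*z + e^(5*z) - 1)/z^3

125/6

Direct substitution gives 0/0.
Apply L'Hôpital: lim (-25*z + 5*e^(5*z) - 5)/(3*z^2), still 0/0.
Apply L'Hôpital: lim (25*e^(5*z) - 25)/(6*z), still 0/0.
After 3 applications of L'Hôpital's rule the quotient is (125*e^(5*z))/(6); substituting z = 0 gives 125/6.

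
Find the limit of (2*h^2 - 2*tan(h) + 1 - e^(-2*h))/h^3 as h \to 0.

Substitution gives 0/0; apply L'Hôpital's rule 3 times.
After differentiating numerator and denominator 3 times the quotient is (8/cos(h)^2 - 12/cos(h)^4 + 8*e^(-2*h))/(6); at h = 0 this is 2/3.

2/3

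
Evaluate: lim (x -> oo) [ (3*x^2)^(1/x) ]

1

Base → ∞ and exponent → 0: an ∞^0 form.
Take logs: (1/x)·ln(3·x^2) = (ln 3 + 2·ln x)/x → 0.
So the limit is e^0 = 1.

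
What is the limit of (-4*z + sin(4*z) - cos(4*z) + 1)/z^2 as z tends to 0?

8

Substitution gives 0/0; apply L'Hôpital's rule 2 times.
After differentiating numerator and denominator 2 times the quotient is (-16*sin(4*z) + 16*cos(4*z))/(2); at z = 0 this is 8.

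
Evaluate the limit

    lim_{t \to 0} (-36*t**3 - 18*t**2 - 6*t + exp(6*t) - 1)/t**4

Direct substitution gives 0/0.
Apply L'Hôpital: lim (-108*t^2 - 36*t + 6*e^(6*t) - 6)/(4*t^3), still 0/0.
Apply L'Hôpital: lim (-216*t + 36*e^(6*t) - 36)/(12*t^2), still 0/0.
Apply L'Hôpital: lim (216*e^(6*t) - 216)/(24*t), still 0/0.
After 4 applications of L'Hôpital's rule the quotient is (1296*e^(6*t))/(24); substituting t = 0 gives 54.

54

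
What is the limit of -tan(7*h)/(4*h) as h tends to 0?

-7/4

Substitution gives 0/0.
Since tan(u)/u → 1 as u → 0, tan(7h)/(7h) → 1 and the limit is 7/(-4) = -7/4.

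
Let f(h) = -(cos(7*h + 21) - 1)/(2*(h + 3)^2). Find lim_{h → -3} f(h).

Direct substitution gives 0/0.
Apply L'Hôpital: lim (-7*sin(7*h + 21))/(-4*h - 12), still 0/0.
After 2 applications of L'Hôpital's rule the quotient is (-49*cos(7*h + 21))/(-4); substituting h = -3 gives 49/4.

49/4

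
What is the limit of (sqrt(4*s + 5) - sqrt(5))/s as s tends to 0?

A 0/0 form; rationalise with √(5 + 4s) + √5. This collapses the numerator to 4s, leaving 4/(√(5 + 4s) + √5) → 4/(2√5) = 2*√(5)/5.

2*√(5)/5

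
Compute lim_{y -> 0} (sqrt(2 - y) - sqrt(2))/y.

-√(2)/4

A 0/0 form; rationalise with √(2 - y) + √2. This collapses the numerator to -y, leaving -1/(√(2 - y) + √2) → -1/(2√2) = -√(2)/4.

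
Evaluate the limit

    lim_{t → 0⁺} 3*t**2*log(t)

This is a 0·(−∞) form. Rewrite as 3·ln(t) / t^(−2) and apply L'Hôpital:
the derivative quotient is 3·(1/t) / (−2·t^(−3)) = (-3/2)·t^2 → 0.

0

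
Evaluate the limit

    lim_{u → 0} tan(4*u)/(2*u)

2

Substitution gives 0/0.
Since tan(θ)/θ → 1 as θ → 0, tan(4u)/(4u) → 1 and the limit is 4/2 = 2.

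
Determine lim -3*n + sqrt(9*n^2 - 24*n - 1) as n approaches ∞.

This has the form ∞ − ∞. Multiply and divide by the conjugate √(9*n^2 - 24*n - 1) + 3n.
That gives (-24n - 1) / (√(9*n^2 - 24*n - 1) + 3n).
Divide numerator and denominator by n: the limit is -24/(2·3) = -4.

-4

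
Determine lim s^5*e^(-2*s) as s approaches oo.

0

Write as s^5/e^{2s}, an ∞/∞ form.
Exponential growth dominates any polynomial, so repeated L'Hôpital (or the standard result) gives 0.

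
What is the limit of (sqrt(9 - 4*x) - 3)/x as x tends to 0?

A 0/0 form; rationalise with √(9 - 4x) + √9. This collapses the numerator to -4x, leaving -4/(√(9 - 4x) + √9) → -4/(2√9) = -2/3.

-2/3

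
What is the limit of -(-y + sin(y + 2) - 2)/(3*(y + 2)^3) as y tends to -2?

Direct substitution gives 0/0.
Apply L'Hôpital: lim (cos(y + 2) - 1)/(-9*(y + 2)^2), still 0/0.
Apply L'Hôpital: lim (-sin(y + 2))/(-18*y - 36), still 0/0.
After 3 applications of L'Hôpital's rule the quotient is (-cos(y + 2))/(-18); substituting y = -2 gives 1/18.

1/18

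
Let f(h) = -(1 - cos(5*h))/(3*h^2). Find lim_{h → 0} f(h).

-25/6

Substitution gives 0/0.
Use (1 − cos u)/u² → 1/2 with u = 5h: the limit is 5²/(2·(-3)) = -25/6.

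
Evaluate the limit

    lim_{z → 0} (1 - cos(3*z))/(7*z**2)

9/14

Substitution gives 0/0.
Use (1 − cos u)/u² → 1/2 with u = 3z: the limit is 3²/(2·7) = 9/14.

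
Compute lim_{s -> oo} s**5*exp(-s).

0

Write as s^5/e^{1s}, an ∞/∞ form.
Exponential growth dominates any polynomial, so repeated L'Hôpital (or the standard result) gives 0.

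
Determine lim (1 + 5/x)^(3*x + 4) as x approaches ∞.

Let L be the limit and take ln: ln L = lim (3x + 4)·ln(1 + 5/x) = lim (3x + 4)·(5/x + O(1/x²)) = 15.
Hence L = e^(15).

e^(15)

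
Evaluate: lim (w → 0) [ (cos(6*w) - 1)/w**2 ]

Direct substitution gives 0/0.
Apply L'Hôpital: lim (-6*sin(6*w))/(2*w), still 0/0.
After 2 applications of L'Hôpital's rule the quotient is (-36*cos(6*w))/(2); substituting w = 0 gives -18.

-18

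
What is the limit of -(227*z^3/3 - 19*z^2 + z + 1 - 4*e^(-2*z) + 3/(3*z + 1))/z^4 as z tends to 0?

Substitution gives 0/0; apply L'Hôpital's rule 4 times.
After differentiating numerator and denominator 4 times the quotient is (-64*e^(-2*z) + 5832/(3*z + 1)^5)/(-24); at z = 0 this is -721/3.

-721/3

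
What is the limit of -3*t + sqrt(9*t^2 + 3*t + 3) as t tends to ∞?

An ∞ − ∞ form. Rationalising with the conjugate, the difference becomes (3t + 3) / (√(9*t^2 + 3*t + 3) + 3t).
For large t the denominator behaves like 2·3t, so the quotient tends to 3/6 = 1/2.

1/2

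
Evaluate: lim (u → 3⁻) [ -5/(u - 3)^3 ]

As u → 3⁻, (u - 3) → 0⁻, so (u - 3)^3 → 0⁻ and -5/(u - 3)^3 → ∞.

∞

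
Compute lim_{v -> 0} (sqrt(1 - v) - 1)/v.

A 0/0 form; rationalise with √(1 - v) + √1. This collapses the numerator to -v, leaving -1/(√(1 - v) + √1) → -1/(2√1) = -1/2.

-1/2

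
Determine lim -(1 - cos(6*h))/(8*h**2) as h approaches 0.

-9/4

Substitution gives 0/0.
Use (1 − cos u)/u² → 1/2 with u = 6h: the limit is 6²/(2·(-8)) = -9/4.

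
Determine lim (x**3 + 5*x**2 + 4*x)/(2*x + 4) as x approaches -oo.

The numerator has higher degree (3 > 1); the quotient behaves like (1/(2))·x^2 for large |x|.
As x → −∞ this diverges to ∞.

∞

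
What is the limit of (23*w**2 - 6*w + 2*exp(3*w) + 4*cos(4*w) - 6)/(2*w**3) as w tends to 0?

9/2

Substitution gives 0/0 (the numerator vanishes to order 3).
Expand each term to order w^3: the coefficient of w^3 in 2·e^(3w) is 9 and in 4·cos(4w) is 0.
Lower-order terms cancel with the polynomial part, so the numerator is (9)·w^3 + o(w^3), and the limit is (9)/(2) = 9/2.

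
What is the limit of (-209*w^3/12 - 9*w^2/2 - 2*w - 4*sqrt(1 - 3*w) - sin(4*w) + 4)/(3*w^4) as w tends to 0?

Substitution gives 0/0 (the numerator vanishes to order 4).
Expand each term to order w^4: the coefficient of w^4 in −sin(4w) is 0 and in -4·√(1 - 3w) is 405/32.
Lower-order terms cancel with the polynomial part, so the numerator is (405/32)·w^4 + o(w^4), and the limit is (405/32)/(3) = 135/32.

135/32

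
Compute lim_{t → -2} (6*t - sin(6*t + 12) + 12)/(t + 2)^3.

36

Direct substitution gives 0/0.
Apply L'Hôpital: lim (6 - 6*cos(6*t + 12))/(3*(t + 2)^2), still 0/0.
Apply L'Hôpital: lim (36*sin(6*t + 12))/(6*t + 12), still 0/0.
After 3 applications of L'Hôpital's rule the quotient is (216*cos(6*t + 12))/(6); substituting t = -2 gives 36.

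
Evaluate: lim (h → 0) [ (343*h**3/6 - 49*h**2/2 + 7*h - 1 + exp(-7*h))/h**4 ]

Direct substitution gives 0/0.
Apply L'Hôpital: lim (343*h^2/2 - 49*h + 7 - 7*e^(-7*h))/(4*h^3), still 0/0.
Apply L'Hôpital: lim (343*h - 49 + 49*e^(-7*h))/(12*h^2), still 0/0.
Apply L'Hôpital: lim (343 - 343*e^(-7*h))/(24*h), still 0/0.
After 4 applications of L'Hôpital's rule the quotient is (2401*e^(-7*h))/(24); substituting h = 0 gives 2401/24.

2401/24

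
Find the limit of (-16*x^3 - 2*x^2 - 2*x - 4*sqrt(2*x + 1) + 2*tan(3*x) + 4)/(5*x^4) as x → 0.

1/2

Substitution gives 0/0 (the numerator vanishes to order 4).
Expand each term to order x^4: the coefficient of x^4 in -4·√(1 + 2x) is 5/2 and in 2·tan(3x) is 0.
Lower-order terms cancel with the polynomial part, so the numerator is (5/2)·x^4 + o(x^4), and the limit is (5/2)/(5) = 1/2.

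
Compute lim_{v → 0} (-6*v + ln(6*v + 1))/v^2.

Direct substitution gives 0/0.
Apply L'Hôpital: lim (-6 + 6/(6*v + 1))/(2*v), still 0/0.
After 2 applications of L'Hôpital's rule the quotient is (-36/(6*v + 1)^2)/(2); substituting v = 0 gives -18.

-18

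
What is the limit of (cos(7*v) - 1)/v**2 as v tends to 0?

Direct substitution gives 0/0.
Apply L'Hôpital: lim (-7*sin(7*v))/(2*v), still 0/0.
After 2 applications of L'Hôpital's rule the quotient is (-49*cos(7*v))/(2); substituting v = 0 gives -49/2.

-49/2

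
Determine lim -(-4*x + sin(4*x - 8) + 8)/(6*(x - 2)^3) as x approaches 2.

Direct substitution gives 0/0.
Apply L'Hôpital: lim (4*cos(4*x - 8) - 4)/(-18*(x - 2)^2), still 0/0.
Apply L'Hôpital: lim (-16*sin(4*x - 8))/(72 - 36*x), still 0/0.
After 3 applications of L'Hôpital's rule the quotient is (-64*cos(4*x - 8))/(-36); substituting x = 2 gives 16/9.

16/9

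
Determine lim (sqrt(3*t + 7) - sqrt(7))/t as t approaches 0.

A 0/0 form; rationalise with √(7 + 3t) + √7. This collapses the numerator to 3t, leaving 3/(√(7 + 3t) + √7) → 3/(2√7) = 3*√(7)/14.

3*√(7)/14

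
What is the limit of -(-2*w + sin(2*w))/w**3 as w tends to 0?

4/3

Direct substitution gives 0/0.
Apply L'Hôpital: lim (2*cos(2*w) - 2)/(-3*w^2), still 0/0.
Apply L'Hôpital: lim (-4*sin(2*w))/(-6*w), still 0/0.
After 3 applications of L'Hôpital's rule the quotient is (-8*cos(2*w))/(-6); substituting w = 0 gives 4/3.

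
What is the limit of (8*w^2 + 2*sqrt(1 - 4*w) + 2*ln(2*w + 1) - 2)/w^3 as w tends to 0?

-8/3

Substitution gives 0/0 (the numerator vanishes to order 3).
Expand each term to order w^3: the coefficient of w^3 in 2·√(1 - 4w) is -8 and in 2·ln(1 + 2w) is 16/3.
Lower-order terms cancel with the polynomial part, so the numerator is (-8/3)·w^3 + o(w^3), and the limit is (-8/3)/(1) = -8/3.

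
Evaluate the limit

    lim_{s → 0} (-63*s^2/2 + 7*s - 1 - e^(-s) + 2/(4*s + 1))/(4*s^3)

Substitution gives 0/0 (the numerator vanishes to order 3).
Expand each term to order s^3: the coefficient of s^3 in −e^(-s) is 1/6 and in 2·1/(1 + 4s) is -128.
Lower-order terms cancel with the polynomial part, so the numerator is (-767/6)·s^3 + o(s^3), and the limit is (-767/6)/(4) = -767/24.

-767/24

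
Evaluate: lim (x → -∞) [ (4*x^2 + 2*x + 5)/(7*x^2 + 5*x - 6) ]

4/7

Numerator and denominator both have degree 2.
Dividing every term by x^2, all lower-order terms vanish and the limit is the ratio of leading coefficients, 4/(7) = 4/7.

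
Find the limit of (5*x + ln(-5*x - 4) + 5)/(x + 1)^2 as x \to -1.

Direct substitution gives 0/0.
Apply L'Hôpital: lim (5 - 5/(-5*x - 4))/(2*x + 2), still 0/0.
After 2 applications of L'Hôpital's rule the quotient is (-25/(-5*x - 4)^2)/(2); substituting x = -1 gives -25/2.

-25/2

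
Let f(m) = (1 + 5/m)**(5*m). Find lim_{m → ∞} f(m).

The base → 1 and the exponent → ∞: a 1^∞ form.
Take logarithms: (5m)·ln(1 + 5/m). Since ln(1+u) ~ u for small u, this behaves like (5m)·(5/m) → 25.
So the limit is e^(25).

e^(25)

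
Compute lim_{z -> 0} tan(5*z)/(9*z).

Substitution gives 0/0.
Since tan(u)/u → 1 as u → 0, tan(5z)/(5z) → 1 and the limit is 5/9.

5/9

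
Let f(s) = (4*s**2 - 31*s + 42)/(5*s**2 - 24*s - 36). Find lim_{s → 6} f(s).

Since s = 6 makes numerator and denominator zero, (s - 6) divides both.
Cancelling it gives (4*s - 7)/(5*s + 6); now plug in s = 6 to get 17/36.

17/36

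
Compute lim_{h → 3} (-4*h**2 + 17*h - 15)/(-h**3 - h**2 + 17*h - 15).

7/16

At h = 3 both the top and bottom vanish — a removable singularity. Factoring out (h - 3) from each leaves (5 - 4*h)/(-h^2 - 4*h + 5), which at h = 3 equals 7/16.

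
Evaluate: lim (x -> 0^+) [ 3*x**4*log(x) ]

This is a 0·(−∞) form. Rewrite as 3·ln(x) / x^(−4) and apply L'Hôpital:
the derivative quotient is 3·(1/x) / (−4·x^(−5)) = (-3/4)·x^4 → 0.

0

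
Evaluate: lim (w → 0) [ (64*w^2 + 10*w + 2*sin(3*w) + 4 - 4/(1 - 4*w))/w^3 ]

-265

Substitution gives 0/0 (the numerator vanishes to order 3).
Expand each term to order w^3: the coefficient of w^3 in 2·sin(3w) is -9 and in -4·1/(1 - 4w) is -256.
Lower-order terms cancel with the polynomial part, so the numerator is (-265)·w^3 + o(w^3), and the limit is (-265)/(1) = -265.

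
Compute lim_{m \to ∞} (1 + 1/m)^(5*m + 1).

e^(5)

Write it as [(1 + 1/m)^m]^(5) · (1 + 1/m)^(1). The bracketed term tends to e^(1) and the second factor to 1, so the limit is e^(5).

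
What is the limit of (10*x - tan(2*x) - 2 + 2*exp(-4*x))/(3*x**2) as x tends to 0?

Substitution gives 0/0 (the numerator vanishes to order 2).
Expand each term to order x^2: the coefficient of x^2 in −tan(2x) is 0 and in 2·e^(-4x) is 16.
Lower-order terms cancel with the polynomial part, so the numerator is (16)·x^2 + o(x^2), and the limit is (16)/(3) = 16/3.

16/3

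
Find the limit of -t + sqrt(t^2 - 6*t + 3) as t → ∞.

This has the form ∞ − ∞. Multiply and divide by the conjugate √(t^2 - 6*t + 3) + t.
That gives (-6t + 3) / (√(t^2 - 6*t + 3) + t).
Divide numerator and denominator by t: the limit is -6/(2·1) = -3.

-3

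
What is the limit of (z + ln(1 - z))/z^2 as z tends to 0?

Direct substitution gives 0/0.
Apply L'Hôpital: lim (1 - 1/(1 - z))/(2*z), still 0/0.
After 2 applications of L'Hôpital's rule the quotient is (-1/(1 - z)^2)/(2); substituting z = 0 gives -1/2.

-1/2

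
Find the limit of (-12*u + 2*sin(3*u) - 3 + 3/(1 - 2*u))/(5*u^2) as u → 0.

12/5

Substitution gives 0/0; apply L'Hôpital's rule 2 times.
After differentiating numerator and denominator 2 times the quotient is (-18*sin(3*u) - 24/(2*u - 1)^3)/(10); at u = 0 this is 12/5.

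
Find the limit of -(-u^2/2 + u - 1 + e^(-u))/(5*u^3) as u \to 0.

1/30

Direct substitution gives 0/0.
Apply L'Hôpital: lim (-u + 1 - e^(-u))/(-15*u^2), still 0/0.
Apply L'Hôpital: lim (-1 + e^(-u))/(-30*u), still 0/0.
After 3 applications of L'Hôpital's rule the quotient is (-e^(-u))/(-30); substituting u = 0 gives 1/30.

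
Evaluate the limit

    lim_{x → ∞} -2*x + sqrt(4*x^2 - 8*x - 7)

-2

An ∞ − ∞ form. Rationalising with the conjugate, the difference becomes (-8x - 7) / (√(4*x^2 - 8*x - 7) + 2x).
For large x the denominator behaves like 2·2x, so the quotient tends to -8/4 = -2.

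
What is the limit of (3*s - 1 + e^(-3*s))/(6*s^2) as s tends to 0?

3/4

Direct substitution gives 0/0.
Apply L'Hôpital: lim (3 - 3*e^(-3*s))/(12*s), still 0/0.
After 2 applications of L'Hôpital's rule the quotient is (9*e^(-3*s))/(12); substituting s = 0 gives 3/4.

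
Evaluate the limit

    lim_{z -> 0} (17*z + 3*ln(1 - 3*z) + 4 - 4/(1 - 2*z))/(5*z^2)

-59/10

Substitution gives 0/0; apply L'Hôpital's rule 2 times.
After differentiating numerator and denominator 2 times the quotient is (-27/(3*z - 1)^2 + 32/(2*z - 1)^3)/(10); at z = 0 this is -59/10.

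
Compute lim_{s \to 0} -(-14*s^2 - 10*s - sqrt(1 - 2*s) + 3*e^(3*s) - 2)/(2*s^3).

-7

Substitution gives 0/0 (the numerator vanishes to order 3).
Expand each term to order s^3: the coefficient of s^3 in 3·e^(3s) is 27/2 and in −√(1 - 2s) is 1/2.
Lower-order terms cancel with the polynomial part, so the numerator is (14)·s^3 + o(s^3), and the limit is (14)/(-2) = -7.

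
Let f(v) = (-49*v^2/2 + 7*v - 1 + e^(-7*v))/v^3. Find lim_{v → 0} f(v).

-343/6

Direct substitution gives 0/0.
Apply L'Hôpital: lim (-49*v + 7 - 7*e^(-7*v))/(3*v^2), still 0/0.
Apply L'Hôpital: lim (-49 + 49*e^(-7*v))/(6*v), still 0/0.
After 3 applications of L'Hôpital's rule the quotient is (-343*e^(-7*v))/(6); substituting v = 0 gives -343/6.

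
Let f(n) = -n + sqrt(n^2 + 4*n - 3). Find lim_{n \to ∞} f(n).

An ∞ − ∞ form. Rationalising with the conjugate, the difference becomes (4n - 3) / (√(n^2 + 4*n - 3) + n).
For large n the denominator behaves like 2·n, so the quotient tends to 4/2 = 2.

2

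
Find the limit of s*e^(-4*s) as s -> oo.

Write as s^1/e^{4s}, an ∞/∞ form.
Exponential growth dominates any polynomial, so repeated L'Hôpital (or the standard result) gives 0.

0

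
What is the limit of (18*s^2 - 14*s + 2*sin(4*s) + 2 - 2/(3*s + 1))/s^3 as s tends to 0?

Substitution gives 0/0; apply L'Hôpital's rule 3 times.
After differentiating numerator and denominator 3 times the quotient is (-128*cos(4*s) + 324/(3*s + 1)^4)/(6); at s = 0 this is 98/3.

98/3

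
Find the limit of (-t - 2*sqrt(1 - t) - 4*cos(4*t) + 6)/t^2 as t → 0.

129/4

Substitution gives 0/0 (the numerator vanishes to order 2).
Expand each term to order t^2: the coefficient of t^2 in -2·√(1 - t) is 1/4 and in -4·cos(4t) is 32.
Lower-order terms cancel with the polynomial part, so the numerator is (129/4)·t^2 + o(t^2), and the limit is (129/4)/(1) = 129/4.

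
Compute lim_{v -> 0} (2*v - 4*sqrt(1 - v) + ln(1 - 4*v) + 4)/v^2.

-15/2

Substitution gives 0/0 (the numerator vanishes to order 2).
Expand each term to order v^2: the coefficient of v^2 in -4·√(1 - v) is 1/2 and in ln(1 - 4v) is -8.
Lower-order terms cancel with the polynomial part, so the numerator is (-15/2)·v^2 + o(v^2), and the limit is (-15/2)/(1) = -15/2.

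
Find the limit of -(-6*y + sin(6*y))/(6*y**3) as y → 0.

6

Direct substitution gives 0/0.
Apply L'Hôpital: lim (6*cos(6*y) - 6)/(-18*y^2), still 0/0.
Apply L'Hôpital: lim (-36*sin(6*y))/(-36*y), still 0/0.
After 3 applications of L'Hôpital's rule the quotient is (-216*cos(6*y))/(-36); substituting y = 0 gives 6.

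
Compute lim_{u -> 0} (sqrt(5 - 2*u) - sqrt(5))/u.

-√(5)/5

A 0/0 form; rationalise with √(5 - 2u) + √5. This collapses the numerator to -2u, leaving -2/(√(5 - 2u) + √5) → -2/(2√5) = -√(5)/5.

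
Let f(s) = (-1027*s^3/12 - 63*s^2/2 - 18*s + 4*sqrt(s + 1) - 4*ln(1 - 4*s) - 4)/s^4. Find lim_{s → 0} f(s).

8187/32

Substitution gives 0/0; apply L'Hôpital's rule 4 times.
After differentiating numerator and denominator 4 times the quotient is (6144/(4*s - 1)^4 - 15/(4*(s + 1)^(7/2)))/(24); at s = 0 this is 8187/32.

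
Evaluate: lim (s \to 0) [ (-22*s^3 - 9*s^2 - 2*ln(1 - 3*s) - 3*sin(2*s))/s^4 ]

Substitution gives 0/0 (the numerator vanishes to order 4).
Expand each term to order s^4: the coefficient of s^4 in -3·sin(2s) is 0 and in -2·ln(1 - 3s) is 81/2.
Lower-order terms cancel with the polynomial part, so the numerator is (81/2)·s^4 + o(s^4), and the limit is (81/2)/(1) = 81/2.

81/2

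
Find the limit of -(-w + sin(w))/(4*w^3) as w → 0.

Direct substitution gives 0/0.
Apply L'Hôpital: lim (cos(w) - 1)/(-12*w^2), still 0/0.
Apply L'Hôpital: lim (-sin(w))/(-24*w), still 0/0.
After 3 applications of L'Hôpital's rule the quotient is (-cos(w))/(-24); substituting w = 0 gives 1/24.

1/24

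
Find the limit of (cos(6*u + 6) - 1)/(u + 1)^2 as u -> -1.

Direct substitution gives 0/0.
Apply L'Hôpital: lim (-6*sin(6*u + 6))/(2*u + 2), still 0/0.
After 2 applications of L'Hôpital's rule the quotient is (-36*cos(6*u + 6))/(2); substituting u = -1 gives -18.

-18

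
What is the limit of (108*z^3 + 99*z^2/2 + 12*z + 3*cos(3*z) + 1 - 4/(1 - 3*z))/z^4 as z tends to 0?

-2511/8

Substitution gives 0/0 (the numerator vanishes to order 4).
Expand each term to order z^4: the coefficient of z^4 in -4·1/(1 - 3z) is -324 and in 3·cos(3z) is 81/8.
Lower-order terms cancel with the polynomial part, so the numerator is (-2511/8)·z^4 + o(z^4), and the limit is (-2511/8)/(1) = -2511/8.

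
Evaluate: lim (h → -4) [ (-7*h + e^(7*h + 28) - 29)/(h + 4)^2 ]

49/2

Direct substitution gives 0/0.
Apply L'Hôpital: lim (7*e^(7*h + 28) - 7)/(2*h + 8), still 0/0.
After 2 applications of L'Hôpital's rule the quotient is (49*e^(7*h + 28))/(2); substituting h = -4 gives 49/2.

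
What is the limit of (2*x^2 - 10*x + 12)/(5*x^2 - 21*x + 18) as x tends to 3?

Direct substitution gives 0/0, so factor. Both numerator and denominator have (x - 3) as a factor.
After cancelling, the expression reduces to (2*x - 4)/(5*x - 6).
Substituting x = 3 gives 2/9.

2/9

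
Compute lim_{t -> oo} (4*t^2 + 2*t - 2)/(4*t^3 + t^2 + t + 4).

The denominator has degree 3 and the numerator degree 2. Dividing numerator and denominator by t^3 sends every term to 0 except the leading denominator term, so the limit is 0.

0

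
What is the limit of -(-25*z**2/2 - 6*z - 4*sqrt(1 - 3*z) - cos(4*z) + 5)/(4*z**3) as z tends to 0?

-27/16

Substitution gives 0/0 (the numerator vanishes to order 3).
Expand each term to order z^3: the coefficient of z^3 in −cos(4z) is 0 and in -4·√(1 - 3z) is 27/4.
Lower-order terms cancel with the polynomial part, so the numerator is (27/4)·z^3 + o(z^3), and the limit is (27/4)/(-4) = -27/16.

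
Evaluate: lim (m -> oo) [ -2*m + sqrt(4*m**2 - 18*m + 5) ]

This has the form ∞ − ∞. Multiply and divide by the conjugate √(4*m^2 - 18*m + 5) + 2m.
That gives (-18m + 5) / (√(4*m^2 - 18*m + 5) + 2m).
Divide numerator and denominator by m: the limit is -18/(2·2) = -9/2.

-9/2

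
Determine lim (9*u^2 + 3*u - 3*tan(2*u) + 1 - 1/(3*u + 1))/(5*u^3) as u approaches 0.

19/5

Substitution gives 0/0; apply L'Hôpital's rule 3 times.
After differentiating numerator and denominator 3 times the quotient is (-96*tan(2*u)^2/cos(2*u)^2 - 48/cos(2*u)^4 + 162/(3*u + 1)^4)/(30); at u = 0 this is 19/5.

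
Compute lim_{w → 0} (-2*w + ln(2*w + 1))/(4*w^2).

-1/2

Direct substitution gives 0/0.
Apply L'Hôpital: lim (-2 + 2/(2*w + 1))/(8*w), still 0/0.
After 2 applications of L'Hôpital's rule the quotient is (-4/(2*w + 1)^2)/(8); substituting w = 0 gives -1/2.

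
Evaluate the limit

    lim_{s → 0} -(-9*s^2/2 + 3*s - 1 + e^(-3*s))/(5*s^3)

Direct substitution gives 0/0.
Apply L'Hôpital: lim (-9*s + 3 - 3*e^(-3*s))/(-15*s^2), still 0/0.
Apply L'Hôpital: lim (-9 + 9*e^(-3*s))/(-30*s), still 0/0.
After 3 applications of L'Hôpital's rule the quotient is (-27*e^(-3*s))/(-30); substituting s = 0 gives 9/10.

9/10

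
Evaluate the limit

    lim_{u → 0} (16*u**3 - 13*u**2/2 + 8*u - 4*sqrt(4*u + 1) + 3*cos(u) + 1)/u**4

321/8

Substitution gives 0/0; apply L'Hôpital's rule 4 times.
After differentiating numerator and denominator 4 times the quotient is (3*cos(u) + 960/(4*u + 1)^(7/2))/(24); at u = 0 this is 321/8.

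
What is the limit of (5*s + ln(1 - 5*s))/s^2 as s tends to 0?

Direct substitution gives 0/0.
Apply L'Hôpital: lim (5 - 5/(1 - 5*s))/(2*s), still 0/0.
After 2 applications of L'Hôpital's rule the quotient is (-25/(1 - 5*s)^2)/(2); substituting s = 0 gives -25/2.

-25/2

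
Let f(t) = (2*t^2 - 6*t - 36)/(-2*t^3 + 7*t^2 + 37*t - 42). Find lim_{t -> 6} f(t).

Direct substitution gives 0/0, so factor. Both numerator and denominator have (t - 6) as a factor.
After cancelling, the expression reduces to (2*t + 6)/(-2*t^2 - 5*t + 7).
Substituting t = 6 gives -18/95.

-18/95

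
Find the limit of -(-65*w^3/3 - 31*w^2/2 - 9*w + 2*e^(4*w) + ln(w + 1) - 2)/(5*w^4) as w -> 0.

Substitution gives 0/0; apply L'Hôpital's rule 4 times.
After differentiating numerator and denominator 4 times the quotient is (512*e^(4*w) - 6/(w + 1)^4)/(-120); at w = 0 this is -253/60.

-253/60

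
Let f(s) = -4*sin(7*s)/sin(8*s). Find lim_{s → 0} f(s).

Substitution gives 0/0.
Divide numerator and denominator by s: sin(7s)/s → 7 and sin(8s)/s → 8, so the limit is -4·7/8 = -7/2.

-7/2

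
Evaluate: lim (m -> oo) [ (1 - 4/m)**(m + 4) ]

The base → 1 and the exponent → ∞: a 1^∞ form.
Take logarithms: (m + 4)·ln(1 - 4/m). Since ln(1+u) ~ u for small u, this behaves like (m)·(-4/m) → -4.
So the limit is e^(-4).

e^(-4)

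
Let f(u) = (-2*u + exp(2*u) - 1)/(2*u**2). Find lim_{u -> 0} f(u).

1

Direct substitution gives 0/0.
Apply L'Hôpital: lim (2*e^(2*u) - 2)/(4*u), still 0/0.
After 2 applications of L'Hôpital's rule the quotient is (4*e^(2*u))/(4); substituting u = 0 gives 1.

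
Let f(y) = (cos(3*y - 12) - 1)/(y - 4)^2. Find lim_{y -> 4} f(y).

-9/2

Direct substitution gives 0/0.
Apply L'Hôpital: lim (-3*sin(3*y - 12))/(2*y - 8), still 0/0.
After 2 applications of L'Hôpital's rule the quotient is (-9*cos(3*y - 12))/(2); substituting y = 4 gives -9/2.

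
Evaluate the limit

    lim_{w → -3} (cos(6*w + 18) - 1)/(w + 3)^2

-18

Direct substitution gives 0/0.
Apply L'Hôpital: lim (-6*sin(6*w + 18))/(2*w + 6), still 0/0.
After 2 applications of L'Hôpital's rule the quotient is (-36*cos(6*w + 18))/(2); substituting w = -3 gives -18.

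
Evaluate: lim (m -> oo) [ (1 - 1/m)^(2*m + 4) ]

Let L be the limit and take ln: ln L = lim (2m + 4)·ln(1 - 1/m) = lim (2m + 4)·(-1/m + O(1/m²)) = -2.
Hence L = e^(-2).

e^(-2)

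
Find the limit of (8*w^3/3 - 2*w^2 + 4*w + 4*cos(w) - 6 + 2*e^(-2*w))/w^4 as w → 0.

Substitution gives 0/0 (the numerator vanishes to order 4).
Expand each term to order w^4: the coefficient of w^4 in 4·cos(w) is 1/6 and in 2·e^(-2w) is 4/3.
Lower-order terms cancel with the polynomial part, so the numerator is (3/2)·w^4 + o(w^4), and the limit is (3/2)/(1) = 3/2.

3/2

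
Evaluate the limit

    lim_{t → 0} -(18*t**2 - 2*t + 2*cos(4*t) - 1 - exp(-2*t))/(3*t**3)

-4/9

Substitution gives 0/0 (the numerator vanishes to order 3).
Expand each term to order t^3: the coefficient of t^3 in −e^(-2t) is 4/3 and in 2·cos(4t) is 0.
Lower-order terms cancel with the polynomial part, so the numerator is (4/3)·t^3 + o(t^3), and the limit is (4/3)/(-3) = -4/9.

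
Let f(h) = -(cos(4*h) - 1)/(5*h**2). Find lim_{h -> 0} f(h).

8/5

Direct substitution gives 0/0.
Apply L'Hôpital: lim (-4*sin(4*h))/(-10*h), still 0/0.
After 2 applications of L'Hôpital's rule the quotient is (-16*cos(4*h))/(-10); substituting h = 0 gives 8/5.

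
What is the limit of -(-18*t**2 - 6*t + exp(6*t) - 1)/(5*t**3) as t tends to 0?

Direct substitution gives 0/0.
Apply L'Hôpital: lim (-36*t + 6*e^(6*t) - 6)/(-15*t^2), still 0/0.
Apply L'Hôpital: lim (36*e^(6*t) - 36)/(-30*t), still 0/0.
After 3 applications of L'Hôpital's rule the quotient is (216*e^(6*t))/(-30); substituting t = 0 gives -36/5.

-36/5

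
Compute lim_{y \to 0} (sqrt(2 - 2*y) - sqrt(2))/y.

-√(2)/2

A 0/0 form; rationalise with √(2 - 2y) + √2. This collapses the numerator to -2y, leaving -2/(√(2 - 2y) + √2) → -2/(2√2) = -√(2)/2.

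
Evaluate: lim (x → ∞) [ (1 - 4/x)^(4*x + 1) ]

e^(-16)

Write it as [(1 - 4/x)^x]^(4) · (1 - 4/x)^(1). The bracketed term tends to e^(-4) and the second factor to 1, so the limit is e^(-16).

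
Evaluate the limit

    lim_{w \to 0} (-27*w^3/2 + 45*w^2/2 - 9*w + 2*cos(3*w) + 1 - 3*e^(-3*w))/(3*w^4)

Substitution gives 0/0 (the numerator vanishes to order 4).
Expand each term to order w^4: the coefficient of w^4 in 2·cos(3w) is 27/4 and in -3·e^(-3w) is -81/8.
Lower-order terms cancel with the polynomial part, so the numerator is (-27/8)·w^4 + o(w^4), and the limit is (-27/8)/(3) = -9/8.

-9/8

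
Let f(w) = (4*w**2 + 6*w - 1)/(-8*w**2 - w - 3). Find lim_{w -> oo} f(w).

Numerator and denominator both have degree 2.
Dividing every term by w^2, all lower-order terms vanish and the limit is the ratio of leading coefficients, 4/(-8) = -1/2.

-1/2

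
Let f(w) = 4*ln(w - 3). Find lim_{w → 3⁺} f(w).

-∞

As w → 3⁺, w - 3 → 0⁺ and ln(w - 3) → −∞.
Multiplying by 4 gives -∞.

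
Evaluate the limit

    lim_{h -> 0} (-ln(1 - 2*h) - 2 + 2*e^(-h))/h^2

3

Substitution gives 0/0 (the numerator vanishes to order 2).
Expand each term to order h^2: the coefficient of h^2 in 2·e^(-h) is 1 and in −ln(1 - 2h) is 2.
Lower-order terms cancel with the polynomial part, so the numerator is (3)·h^2 + o(h^2), and the limit is (3)/(1) = 3.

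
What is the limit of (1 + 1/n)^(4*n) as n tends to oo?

e^(4)

Write it as [(1 + 1/n)^n]^(4) · (1 + 1/n)^(0). The bracketed term tends to e^(1) and the second factor to 1, so the limit is e^(4).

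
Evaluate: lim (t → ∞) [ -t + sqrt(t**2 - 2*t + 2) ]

-1

This has the form ∞ − ∞. Multiply and divide by the conjugate √(t^2 - 2*t + 2) + t.
That gives (-2t + 2) / (√(t^2 - 2*t + 2) + t).
Divide numerator and denominator by t: the limit is -2/(2·1) = -1.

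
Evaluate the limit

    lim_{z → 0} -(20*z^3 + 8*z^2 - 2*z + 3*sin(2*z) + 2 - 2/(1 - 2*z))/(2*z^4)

Substitution gives 0/0 (the numerator vanishes to order 4).
Expand each term to order z^4: the coefficient of z^4 in -2·1/(1 - 2z) is -32 and in 3·sin(2z) is 0.
Lower-order terms cancel with the polynomial part, so the numerator is (-32)·z^4 + o(z^4), and the limit is (-32)/(-2) = 16.

16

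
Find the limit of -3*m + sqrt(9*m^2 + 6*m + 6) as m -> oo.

1

This has the form ∞ − ∞. Multiply and divide by the conjugate √(9*m^2 + 6*m + 6) + 3m.
That gives (6m + 6) / (√(9*m^2 + 6*m + 6) + 3m).
Divide numerator and denominator by m: the limit is 6/(2·3) = 1.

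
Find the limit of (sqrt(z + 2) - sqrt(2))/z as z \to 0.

√(2)/4

A 0/0 form; rationalise with √(2 + z) + √2. This collapses the numerator to z, leaving 1/(√(2 + z) + √2) → 1/(2√2) = √(2)/4.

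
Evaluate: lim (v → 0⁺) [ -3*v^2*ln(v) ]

0

This is a 0·(−∞) form. Rewrite as -3·ln(v) / v^(−2) and apply L'Hôpital:
the derivative quotient is -3·(1/v) / (−2·v^(−3)) = (3/2)·v^2 → 0.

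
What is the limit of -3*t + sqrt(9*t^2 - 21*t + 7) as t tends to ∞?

This has the form ∞ − ∞. Multiply and divide by the conjugate √(9*t^2 - 21*t + 7) + 3t.
That gives (-21t + 7) / (√(9*t^2 - 21*t + 7) + 3t).
Divide numerator and denominator by t: the limit is -21/(2·3) = -7/2.

-7/2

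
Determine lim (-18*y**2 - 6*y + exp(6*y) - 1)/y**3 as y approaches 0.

36

Direct substitution gives 0/0.
Apply L'Hôpital: lim (-36*y + 6*e^(6*y) - 6)/(3*y^2), still 0/0.
Apply L'Hôpital: lim (36*e^(6*y) - 36)/(6*y), still 0/0.
After 3 applications of L'Hôpital's rule the quotient is (216*e^(6*y))/(6); substituting y = 0 gives 36.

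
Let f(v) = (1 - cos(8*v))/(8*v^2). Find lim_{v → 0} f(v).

Substitution gives 0/0.
Use (1 − cos u)/u² → 1/2 with u = 8v: the limit is 8²/(2·8) = 4.

4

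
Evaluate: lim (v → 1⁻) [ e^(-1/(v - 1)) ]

∞

As v → 1⁻, -1/(v - 1) → +∞, so e^(-1/(v - 1)) → ∞.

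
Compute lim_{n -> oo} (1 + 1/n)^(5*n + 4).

The base → 1 and the exponent → ∞: a 1^∞ form.
Take logarithms: (5n + 4)·ln(1 + 1/n). Since ln(1+u) ~ u for small u, this behaves like (5n)·(1/n) → 5.
So the limit is e^(5).

e^(5)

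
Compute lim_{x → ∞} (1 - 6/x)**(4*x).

Write it as [(1 - 6/x)^x]^(4) · (1 - 6/x)^(0). The bracketed term tends to e^(-6) and the second factor to 1, so the limit is e^(-24).

e^(-24)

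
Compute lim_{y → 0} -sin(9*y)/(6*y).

Substitution gives 0/0.
Write it as (9/(-6))·sin(9y)/(9y); since sin(u)/u → 1, the limit is -3/2.

-3/2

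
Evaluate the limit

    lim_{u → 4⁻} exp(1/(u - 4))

0

As u → 4⁻, 1/(u - 4) → −∞, so e^(1/(u - 4)) → 0.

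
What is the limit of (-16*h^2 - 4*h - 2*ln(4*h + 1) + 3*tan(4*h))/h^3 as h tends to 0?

Substitution gives 0/0 (the numerator vanishes to order 3).
Expand each term to order h^3: the coefficient of h^3 in -2·ln(1 + 4h) is -128/3 and in 3·tan(4h) is 64.
Lower-order terms cancel with the polynomial part, so the numerator is (64/3)·h^3 + o(h^3), and the limit is (64/3)/(1) = 64/3.

64/3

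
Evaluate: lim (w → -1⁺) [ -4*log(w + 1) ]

As w → -1⁺, w + 1 → 0⁺ and ln(w + 1) → −∞.
Multiplying by -4 gives ∞.

∞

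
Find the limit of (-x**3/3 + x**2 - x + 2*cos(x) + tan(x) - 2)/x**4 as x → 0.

1/12

Substitution gives 0/0; apply L'Hôpital's rule 4 times.
After differentiating numerator and denominator 4 times the quotient is (2*cos(x) + 24*tan(x)^5 + 40*tan(x)^3 + 16*tan(x))/(24); at x = 0 this is 1/12.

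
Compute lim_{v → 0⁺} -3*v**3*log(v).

This is a 0·(−∞) form. Rewrite as -3·ln(v) / v^(−3) and apply L'Hôpital:
the derivative quotient is -3·(1/v) / (−3·v^(−4)) = (3/3)·v^3 → 0.

0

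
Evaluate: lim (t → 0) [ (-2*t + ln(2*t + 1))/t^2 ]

Direct substitution gives 0/0.
Apply L'Hôpital: lim (-2 + 2/(2*t + 1))/(2*t), still 0/0.
After 2 applications of L'Hôpital's rule the quotient is (-4/(2*t + 1)^2)/(2); substituting t = 0 gives -2.

-2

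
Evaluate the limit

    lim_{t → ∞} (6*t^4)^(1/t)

Base → ∞ and exponent → 0: an ∞^0 form.
Take logs: (1/t)·ln(6·t^4) = (ln 6 + 4·ln t)/t → 0.
So the limit is e^0 = 1.

1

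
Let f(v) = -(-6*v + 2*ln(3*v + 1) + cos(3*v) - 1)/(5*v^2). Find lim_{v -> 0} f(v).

27/10

Substitution gives 0/0 (the numerator vanishes to order 2).
Expand each term to order v^2: the coefficient of v^2 in 2·ln(1 + 3v) is -9 and in cos(3v) is -9/2.
Lower-order terms cancel with the polynomial part, so the numerator is (-27/2)·v^2 + o(v^2), and the limit is (-27/2)/(-5) = 27/10.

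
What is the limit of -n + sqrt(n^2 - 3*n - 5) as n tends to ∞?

An ∞ − ∞ form. Rationalising with the conjugate, the difference becomes (-3n - 5) / (√(n^2 - 3*n - 5) + n).
For large n the denominator behaves like 2·n, so the quotient tends to -3/2 = -3/2.

-3/2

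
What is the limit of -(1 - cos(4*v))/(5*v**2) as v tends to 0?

Substitution gives 0/0.
Use (1 − cos u)/u² → 1/2 with u = 4v: the limit is 4²/(2·(-5)) = -8/5.

-8/5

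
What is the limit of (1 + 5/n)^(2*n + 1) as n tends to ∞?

Let L be the limit and take ln: ln L = lim (2n + 1)·ln(1 + 5/n) = lim (2n + 1)·(5/n + O(1/n²)) = 10.
Hence L = e^(10).

e^(10)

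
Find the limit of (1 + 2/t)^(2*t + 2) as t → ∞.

e^(4)

Let L be the limit and take ln: ln L = lim (2t + 2)·ln(1 + 2/t) = lim (2t + 2)·(2/t + O(1/t²)) = 4.
Hence L = e^(4).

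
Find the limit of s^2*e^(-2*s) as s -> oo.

0

Write as s^2/e^{2s}, an ∞/∞ form.
Exponential growth dominates any polynomial, so repeated L'Hôpital (or the standard result) gives 0.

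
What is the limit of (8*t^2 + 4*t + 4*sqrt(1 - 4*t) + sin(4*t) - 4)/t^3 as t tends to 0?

-80/3

Substitution gives 0/0 (the numerator vanishes to order 3).
Expand each term to order t^3: the coefficient of t^3 in sin(4t) is -32/3 and in 4·√(1 - 4t) is -16.
Lower-order terms cancel with the polynomial part, so the numerator is (-80/3)·t^3 + o(t^3), and the limit is (-80/3)/(1) = -80/3.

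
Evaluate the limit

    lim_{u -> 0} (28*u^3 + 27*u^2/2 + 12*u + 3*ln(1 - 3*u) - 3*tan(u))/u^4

Substitution gives 0/0; apply L'Hôpital's rule 4 times.
After differentiating numerator and denominator 4 times the quotient is (24*tan(u)/cos(u)^2 - 72*tan(u)/cos(u)^4 - 1458/(3*u - 1)^4)/(24); at u = 0 this is -243/4.

-243/4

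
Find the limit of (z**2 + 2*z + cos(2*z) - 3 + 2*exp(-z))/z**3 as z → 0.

Substitution gives 0/0 (the numerator vanishes to order 3).
Expand each term to order z^3: the coefficient of z^3 in cos(2z) is 0 and in 2·e^(-z) is -1/3.
Lower-order terms cancel with the polynomial part, so the numerator is (-1/3)·z^3 + o(z^3), and the limit is (-1/3)/(1) = -1/3.

-1/3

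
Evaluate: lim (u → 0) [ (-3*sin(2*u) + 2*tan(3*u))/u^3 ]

22

Substitution gives 0/0; apply L'Hôpital's rule 3 times.
After differentiating numerator and denominator 3 times the quotient is (24*cos(2*u) + 324*tan(3*u)^4 + 432*tan(3*u)^2 + 108)/(6); at u = 0 this is 22.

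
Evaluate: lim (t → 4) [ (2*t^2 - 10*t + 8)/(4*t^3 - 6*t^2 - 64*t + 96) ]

Since t = 4 makes numerator and denominator zero, (t - 4) divides both.
Cancelling it gives (2*t - 2)/(4*t^2 + 10*t - 24); now plug in t = 4 to get 3/40.

3/40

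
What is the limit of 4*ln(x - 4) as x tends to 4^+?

-∞

As x → 4⁺, x - 4 → 0⁺ and ln(x - 4) → −∞.
Multiplying by 4 gives -∞.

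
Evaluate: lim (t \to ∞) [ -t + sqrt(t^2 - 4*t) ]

This has the form ∞ − ∞. Multiply and divide by the conjugate √(t^2 - 4*t) + t.
That gives (-4t) / (√(t^2 - 4*t) + t).
Divide numerator and denominator by t: the limit is -4/(2·1) = -2.

-2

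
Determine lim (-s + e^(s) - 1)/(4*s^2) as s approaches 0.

Direct substitution gives 0/0.
Apply L'Hôpital: lim (e^(s) - 1)/(8*s), still 0/0.
After 2 applications of L'Hôpital's rule the quotient is (e^(s))/(8); substituting s = 0 gives 1/8.

1/8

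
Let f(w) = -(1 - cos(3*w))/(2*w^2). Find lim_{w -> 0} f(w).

-9/4

Substitution gives 0/0.
Use (1 − cos u)/u² → 1/2 with u = 3w: the limit is 3²/(2·(-2)) = -9/4.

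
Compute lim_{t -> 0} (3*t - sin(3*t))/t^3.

9/2

Direct substitution gives 0/0.
Apply L'Hôpital: lim (3 - 3*cos(3*t))/(3*t^2), still 0/0.
Apply L'Hôpital: lim (9*sin(3*t))/(6*t), still 0/0.
After 3 applications of L'Hôpital's rule the quotient is (27*cos(3*t))/(6); substituting t = 0 gives 9/2.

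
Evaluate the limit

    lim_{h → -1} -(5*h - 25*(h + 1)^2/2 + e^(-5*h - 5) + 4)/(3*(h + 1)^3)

Direct substitution gives 0/0.
Apply L'Hôpital: lim (-25*h - 5*e^(-5*h - 5) - 20)/(-9*(h + 1)^2), still 0/0.
Apply L'Hôpital: lim (25*e^(-5*h - 5) - 25)/(-18*h - 18), still 0/0.
After 3 applications of L'Hôpital's rule the quotient is (-125*e^(-5*h - 5))/(-18); substituting h = -1 gives 125/18.

125/18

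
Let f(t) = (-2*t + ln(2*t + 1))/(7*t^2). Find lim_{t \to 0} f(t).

Direct substitution gives 0/0.
Apply L'Hôpital: lim (-2 + 2/(2*t + 1))/(14*t), still 0/0.
After 2 applications of L'Hôpital's rule the quotient is (-4/(2*t + 1)^2)/(14); substituting t = 0 gives -2/7.

-2/7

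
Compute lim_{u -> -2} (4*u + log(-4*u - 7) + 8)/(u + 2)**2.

-8

Direct substitution gives 0/0.
Apply L'Hôpital: lim (4 - 4/(-4*u - 7))/(2*u + 4), still 0/0.
After 2 applications of L'Hôpital's rule the quotient is (-16/(-4*u - 7)^2)/(2); substituting u = -2 gives -8.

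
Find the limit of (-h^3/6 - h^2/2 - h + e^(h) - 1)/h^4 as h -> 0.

Direct substitution gives 0/0.
Apply L'Hôpital: lim (-h^2/2 - h + e^(h) - 1)/(4*h^3), still 0/0.
Apply L'Hôpital: lim (-h + e^(h) - 1)/(12*h^2), still 0/0.
Apply L'Hôpital: lim (e^(h) - 1)/(24*h), still 0/0.
After 4 applications of L'Hôpital's rule the quotient is (e^(h))/(24); substituting h = 0 gives 1/24.

1/24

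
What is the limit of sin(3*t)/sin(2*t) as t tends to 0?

Substitution gives 0/0.
Divide numerator and denominator by t: sin(3t)/t → 3 and sin(2t)/t → 2, so the limit is 1·3/2 = 3/2.

3/2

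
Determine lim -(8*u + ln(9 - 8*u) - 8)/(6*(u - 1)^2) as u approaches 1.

16/3

Direct substitution gives 0/0.
Apply L'Hôpital: lim (8 - 8/(9 - 8*u))/(12 - 12*u), still 0/0.
After 2 applications of L'Hôpital's rule the quotient is (-64/(9 - 8*u)^2)/(-12); substituting u = 1 gives 16/3.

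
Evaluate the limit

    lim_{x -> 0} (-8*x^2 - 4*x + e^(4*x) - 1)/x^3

Direct substitution gives 0/0.
Apply L'Hôpital: lim (-16*x + 4*e^(4*x) - 4)/(3*x^2), still 0/0.
Apply L'Hôpital: lim (16*e^(4*x) - 16)/(6*x), still 0/0.
After 3 applications of L'Hôpital's rule the quotient is (64*e^(4*x))/(6); substituting x = 0 gives 32/3.

32/3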